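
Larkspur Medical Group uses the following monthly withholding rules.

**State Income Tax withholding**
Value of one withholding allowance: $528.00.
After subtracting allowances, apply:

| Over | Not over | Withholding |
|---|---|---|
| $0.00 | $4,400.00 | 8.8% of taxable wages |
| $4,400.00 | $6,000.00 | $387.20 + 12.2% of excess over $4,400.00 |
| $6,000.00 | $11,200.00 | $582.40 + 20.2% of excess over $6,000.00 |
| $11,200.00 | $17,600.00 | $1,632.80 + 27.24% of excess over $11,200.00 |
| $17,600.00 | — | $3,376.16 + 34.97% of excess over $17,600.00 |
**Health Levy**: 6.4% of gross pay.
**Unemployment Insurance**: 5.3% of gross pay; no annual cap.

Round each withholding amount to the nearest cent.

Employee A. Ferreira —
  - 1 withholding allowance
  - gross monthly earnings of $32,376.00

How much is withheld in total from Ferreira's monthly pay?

$12,146.68

State Income Tax: taxable = $32,376.00 − 1×$528.00 = $31,848.00
  $3,376.16 + 34.97% × ($31,848.00 − $17,600.00) = $3,376.16 + 34.97% × $14,248.00 = $8,358.69
Health Levy: 6.4% × $32,376.00 = $2,072.06
Unemployment Insurance: 5.3% × $32,376.00 = $1,715.93
Total: $8,358.69 + $2,072.06 + $1,715.93 = $12,146.68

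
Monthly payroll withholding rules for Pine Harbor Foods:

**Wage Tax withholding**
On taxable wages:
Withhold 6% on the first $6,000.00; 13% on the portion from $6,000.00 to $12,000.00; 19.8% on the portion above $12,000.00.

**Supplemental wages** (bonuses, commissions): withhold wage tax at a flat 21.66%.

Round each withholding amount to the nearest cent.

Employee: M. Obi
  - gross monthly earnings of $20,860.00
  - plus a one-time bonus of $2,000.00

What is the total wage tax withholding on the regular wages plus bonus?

Wage Tax: taxable = $20,860.00
  $1,140.00 + 19.8% × ($20,860.00 − $12,000.00) = $1,140.00 + 19.8% × $8,860.00 = $2,894.28
Supplemental (21.66% flat on bonus): 21.66% × $2,000.00 = $433.20
Total wage tax: $2,894.28 + $433.20 = $3,327.48

$3,327.48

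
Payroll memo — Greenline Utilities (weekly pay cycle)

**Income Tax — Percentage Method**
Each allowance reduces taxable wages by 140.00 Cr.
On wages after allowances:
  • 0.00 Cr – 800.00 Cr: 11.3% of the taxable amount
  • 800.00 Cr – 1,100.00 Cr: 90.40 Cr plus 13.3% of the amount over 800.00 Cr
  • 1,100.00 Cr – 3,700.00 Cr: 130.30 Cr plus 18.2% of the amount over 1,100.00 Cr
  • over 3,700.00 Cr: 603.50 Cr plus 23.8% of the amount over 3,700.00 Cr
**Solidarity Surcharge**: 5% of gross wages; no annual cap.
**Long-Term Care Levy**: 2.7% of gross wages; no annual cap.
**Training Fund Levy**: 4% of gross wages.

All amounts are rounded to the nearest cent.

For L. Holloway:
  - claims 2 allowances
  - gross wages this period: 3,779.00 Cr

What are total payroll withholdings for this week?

Income Tax: taxable = 3,779.00 Cr − 2×140.00 Cr = 3,499.00 Cr
  130.30 Cr + 18.2% × (3,499.00 Cr − 1,100.00 Cr) = 130.30 Cr + 18.2% × 2,399.00 Cr = 566.92 Cr
Solidarity Surcharge: 5% × 3,779.00 Cr = 188.95 Cr
Long-Term Care Levy: 2.7% × 3,779.00 Cr = 102.03 Cr
Training Fund Levy: 4% × 3,779.00 Cr = 151.16 Cr
Total: 566.92 Cr + 188.95 Cr + 102.03 Cr + 151.16 Cr = 1,009.06 Cr

1,009.06 Cr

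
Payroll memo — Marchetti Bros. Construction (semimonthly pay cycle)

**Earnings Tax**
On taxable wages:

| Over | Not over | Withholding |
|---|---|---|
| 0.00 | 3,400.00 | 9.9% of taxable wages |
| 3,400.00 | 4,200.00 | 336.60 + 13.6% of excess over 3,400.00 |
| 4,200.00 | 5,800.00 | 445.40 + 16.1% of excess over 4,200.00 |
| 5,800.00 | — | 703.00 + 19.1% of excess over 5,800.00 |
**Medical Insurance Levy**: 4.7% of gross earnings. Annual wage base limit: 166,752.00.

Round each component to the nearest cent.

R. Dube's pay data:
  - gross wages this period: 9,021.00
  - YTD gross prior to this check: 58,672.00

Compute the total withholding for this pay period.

Earnings Tax: taxable = 9,021.00
  703.00 + 19.1% × (9,021.00 − 5,800.00) = 703.00 + 19.1% × 3,221.00 = 1,318.21
Medical Insurance Levy: 4.7% × 9,021.00 = 423.99
Total: 1,318.21 + 423.99 = 1,742.20

1,742.20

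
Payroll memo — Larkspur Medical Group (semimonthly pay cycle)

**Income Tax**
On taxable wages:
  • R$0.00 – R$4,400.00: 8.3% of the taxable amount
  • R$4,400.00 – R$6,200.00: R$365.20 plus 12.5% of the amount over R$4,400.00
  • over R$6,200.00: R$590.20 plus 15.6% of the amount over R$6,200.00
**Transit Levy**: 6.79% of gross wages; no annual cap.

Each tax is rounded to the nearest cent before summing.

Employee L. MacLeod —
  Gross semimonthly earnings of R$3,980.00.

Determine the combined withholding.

R$600.58

Income Tax: taxable = R$3,980.00
  8.3% × R$3,980.00 = R$330.34
Transit Levy: 6.79% × R$3,980.00 = R$270.24
Total: R$330.34 + R$270.24 = R$600.58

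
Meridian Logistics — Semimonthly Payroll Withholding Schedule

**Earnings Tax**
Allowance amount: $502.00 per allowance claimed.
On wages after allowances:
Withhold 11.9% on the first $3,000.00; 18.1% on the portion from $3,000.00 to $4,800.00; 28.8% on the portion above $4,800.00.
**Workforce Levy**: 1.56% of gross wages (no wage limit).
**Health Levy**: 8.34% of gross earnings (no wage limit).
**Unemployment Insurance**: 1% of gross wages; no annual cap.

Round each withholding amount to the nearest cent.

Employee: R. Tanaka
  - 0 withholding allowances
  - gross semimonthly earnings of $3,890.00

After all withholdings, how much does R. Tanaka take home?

$2,947.90

Earnings Tax: taxable = $3,890.00
  $357.00 + 18.1% × ($3,890.00 − $3,000.00) = $357.00 + 18.1% × $890.00 = $518.09
Workforce Levy: 1.56% × $3,890.00 = $60.68
Health Levy: 8.34% × $3,890.00 = $324.43
Unemployment Insurance: 1% × $3,890.00 = $38.90
Total withheld: $518.09 + $60.68 + $324.43 + $38.90 = $942.10
Net pay: $3,890.00 − $942.10 = $2,947.90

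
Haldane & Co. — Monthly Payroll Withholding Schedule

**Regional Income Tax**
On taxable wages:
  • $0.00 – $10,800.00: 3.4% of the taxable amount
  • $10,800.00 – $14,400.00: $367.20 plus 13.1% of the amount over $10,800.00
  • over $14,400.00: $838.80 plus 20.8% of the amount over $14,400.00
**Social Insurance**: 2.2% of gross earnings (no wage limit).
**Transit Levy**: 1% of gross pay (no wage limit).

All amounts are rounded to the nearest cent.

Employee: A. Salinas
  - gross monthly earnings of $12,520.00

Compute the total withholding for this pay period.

Regional Income Tax: taxable = $12,520.00
  $367.20 + 13.1% × ($12,520.00 − $10,800.00) = $367.20 + 13.1% × $1,720.00 = $592.52
Social Insurance: 2.2% × $12,520.00 = $275.44
Transit Levy: 1% × $12,520.00 = $125.20
Total: $592.52 + $275.44 + $125.20 = $993.16

$993.16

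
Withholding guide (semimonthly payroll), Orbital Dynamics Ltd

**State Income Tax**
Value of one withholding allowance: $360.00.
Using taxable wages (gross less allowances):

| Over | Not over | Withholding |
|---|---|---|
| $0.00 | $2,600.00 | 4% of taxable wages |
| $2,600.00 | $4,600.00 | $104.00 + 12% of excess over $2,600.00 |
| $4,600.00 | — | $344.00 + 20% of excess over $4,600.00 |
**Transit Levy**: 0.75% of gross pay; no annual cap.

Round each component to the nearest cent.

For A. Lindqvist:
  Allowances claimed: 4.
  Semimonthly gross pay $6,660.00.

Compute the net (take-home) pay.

State Income Tax: taxable = $6,660.00 − 4×$360.00 = $5,220.00
  $344.00 + 20% × ($5,220.00 − $4,600.00) = $344.00 + 20% × $620.00 = $468.00
Transit Levy: 0.75% × $6,660.00 = $49.95
Total withheld: $468.00 + $49.95 = $517.95
Net pay: $6,660.00 − $517.95 = $6,142.05

$6,142.05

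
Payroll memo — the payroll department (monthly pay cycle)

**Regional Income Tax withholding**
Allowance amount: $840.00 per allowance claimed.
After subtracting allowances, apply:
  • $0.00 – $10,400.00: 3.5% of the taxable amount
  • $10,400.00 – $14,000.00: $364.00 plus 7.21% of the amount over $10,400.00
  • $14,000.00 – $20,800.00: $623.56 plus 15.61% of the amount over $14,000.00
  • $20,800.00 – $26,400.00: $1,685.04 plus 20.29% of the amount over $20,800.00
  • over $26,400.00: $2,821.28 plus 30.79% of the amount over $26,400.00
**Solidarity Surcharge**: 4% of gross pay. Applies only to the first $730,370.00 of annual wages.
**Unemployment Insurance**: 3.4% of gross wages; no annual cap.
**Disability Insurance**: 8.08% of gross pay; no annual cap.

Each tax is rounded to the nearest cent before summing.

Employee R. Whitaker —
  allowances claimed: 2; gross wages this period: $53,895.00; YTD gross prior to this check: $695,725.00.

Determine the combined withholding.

$18,342.67

Regional Income Tax: taxable = $53,895.00 − 2×$840.00 = $52,215.00
  $2,821.28 + 30.79% × ($52,215.00 − $26,400.00) = $2,821.28 + 30.79% × $25,815.00 = $10,769.72
Solidarity Surcharge: cap $730,370.00 − YTD $695,725.00 = $34,645.00 subject; 4% × $34,645.00 = $1,385.80
Unemployment Insurance: 3.4% × $53,895.00 = $1,832.43
Disability Insurance: 8.08% × $53,895.00 = $4,354.72
Total: $10,769.72 + $1,385.80 + $1,832.43 + $4,354.72 = $18,342.67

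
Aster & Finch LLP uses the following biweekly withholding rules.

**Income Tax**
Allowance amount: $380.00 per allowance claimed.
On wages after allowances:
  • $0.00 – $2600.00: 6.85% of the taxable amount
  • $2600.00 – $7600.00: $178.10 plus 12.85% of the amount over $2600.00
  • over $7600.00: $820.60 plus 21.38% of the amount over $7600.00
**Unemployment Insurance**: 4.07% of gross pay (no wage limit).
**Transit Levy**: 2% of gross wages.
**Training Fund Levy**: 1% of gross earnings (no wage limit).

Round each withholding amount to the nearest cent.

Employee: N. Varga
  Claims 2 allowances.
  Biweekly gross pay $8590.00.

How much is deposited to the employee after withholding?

Income Tax: taxable = $8590.00 − 2×$380.00 = $7830.00
  $820.60 + 21.38% × ($7830.00 − $7600.00) = $820.60 + 21.38% × $230.00 = $869.77
Unemployment Insurance: 4.07% × $8590.00 = $349.61
Transit Levy: 2% × $8590.00 = $171.80
Training Fund Levy: 1% × $8590.00 = $85.90
Total withheld: $869.77 + $349.61 + $171.80 + $85.90 = $1477.08
Net pay: $8590.00 − $1477.08 = $7112.92

$7112.92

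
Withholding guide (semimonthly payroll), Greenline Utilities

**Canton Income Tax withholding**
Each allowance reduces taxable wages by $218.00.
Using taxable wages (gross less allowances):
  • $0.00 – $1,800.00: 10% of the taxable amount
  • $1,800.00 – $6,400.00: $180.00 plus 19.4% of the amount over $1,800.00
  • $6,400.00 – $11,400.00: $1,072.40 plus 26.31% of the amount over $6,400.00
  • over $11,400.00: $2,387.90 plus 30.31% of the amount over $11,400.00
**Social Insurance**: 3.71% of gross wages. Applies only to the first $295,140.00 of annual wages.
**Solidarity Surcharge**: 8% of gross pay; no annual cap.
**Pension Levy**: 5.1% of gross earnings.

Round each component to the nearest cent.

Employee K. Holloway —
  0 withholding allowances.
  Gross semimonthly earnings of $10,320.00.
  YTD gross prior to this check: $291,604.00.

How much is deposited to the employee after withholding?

Canton Income Tax: taxable = $10,320.00
  $1,072.40 + 26.31% × ($10,320.00 − $6,400.00) = $1,072.40 + 26.31% × $3,920.00 = $2,103.75
Social Insurance: cap $295,140.00 − YTD $291,604.00 = $3,536.00 subject; 3.71% × $3,536.00 = $131.19
Solidarity Surcharge: 8% × $10,320.00 = $825.60
Pension Levy: 5.1% × $10,320.00 = $526.32
Total withheld: $2,103.75 + $131.19 + $825.60 + $526.32 = $3,586.86
Net pay: $10,320.00 − $3,586.86 = $6,733.14

$6,733.14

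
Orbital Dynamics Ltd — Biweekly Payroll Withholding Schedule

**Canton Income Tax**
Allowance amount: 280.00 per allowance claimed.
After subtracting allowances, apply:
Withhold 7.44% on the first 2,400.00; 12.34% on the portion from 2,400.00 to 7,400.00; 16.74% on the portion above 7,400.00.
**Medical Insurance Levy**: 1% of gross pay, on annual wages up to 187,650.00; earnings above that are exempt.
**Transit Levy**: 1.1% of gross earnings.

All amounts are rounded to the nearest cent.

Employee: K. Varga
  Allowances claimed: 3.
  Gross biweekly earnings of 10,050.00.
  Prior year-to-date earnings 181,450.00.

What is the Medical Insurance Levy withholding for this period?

Medical Insurance Levy: cap 187,650.00 − YTD 181,450.00 = 6,200.00 subject; 1% × 6,200.00 = 62.00

62.00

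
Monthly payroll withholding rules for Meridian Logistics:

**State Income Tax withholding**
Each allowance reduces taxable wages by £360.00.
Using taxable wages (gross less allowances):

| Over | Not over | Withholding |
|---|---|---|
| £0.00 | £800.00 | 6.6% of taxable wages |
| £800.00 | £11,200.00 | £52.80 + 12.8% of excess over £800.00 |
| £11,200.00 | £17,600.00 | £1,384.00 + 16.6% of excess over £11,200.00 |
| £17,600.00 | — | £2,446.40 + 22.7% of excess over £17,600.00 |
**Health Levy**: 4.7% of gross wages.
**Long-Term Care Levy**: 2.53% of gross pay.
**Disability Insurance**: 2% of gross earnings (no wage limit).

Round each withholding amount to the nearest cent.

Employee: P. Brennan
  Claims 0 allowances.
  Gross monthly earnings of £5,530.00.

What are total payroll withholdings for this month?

£1,168.66

State Income Tax: taxable = £5,530.00
  £52.80 + 12.8% × (£5,530.00 − £800.00) = £52.80 + 12.8% × £4,730.00 = £658.24
Health Levy: 4.7% × £5,530.00 = £259.91
Long-Term Care Levy: 2.53% × £5,530.00 = £139.91
Disability Insurance: 2% × £5,530.00 = £110.60
Total: £658.24 + £259.91 + £139.91 + £110.60 = £1,168.66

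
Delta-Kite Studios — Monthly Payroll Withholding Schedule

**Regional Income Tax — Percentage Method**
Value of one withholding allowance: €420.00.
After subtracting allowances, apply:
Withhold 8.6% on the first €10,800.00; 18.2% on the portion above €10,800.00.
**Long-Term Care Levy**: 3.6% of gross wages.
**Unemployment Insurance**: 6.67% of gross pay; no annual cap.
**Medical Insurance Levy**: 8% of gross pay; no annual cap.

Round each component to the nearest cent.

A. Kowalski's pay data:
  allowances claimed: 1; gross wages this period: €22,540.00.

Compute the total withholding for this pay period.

€7,107.10

Regional Income Tax: taxable = €22,540.00 − 1×€420.00 = €22,120.00
  €928.80 + 18.2% × (€22,120.00 − €10,800.00) = €928.80 + 18.2% × €11,320.00 = €2,989.04
Long-Term Care Levy: 3.6% × €22,540.00 = €811.44
Unemployment Insurance: 6.67% × €22,540.00 = €1,503.42
Medical Insurance Levy: 8% × €22,540.00 = €1,803.20
Total: €2,989.04 + €811.44 + €1,503.42 + €1,803.20 = €7,107.10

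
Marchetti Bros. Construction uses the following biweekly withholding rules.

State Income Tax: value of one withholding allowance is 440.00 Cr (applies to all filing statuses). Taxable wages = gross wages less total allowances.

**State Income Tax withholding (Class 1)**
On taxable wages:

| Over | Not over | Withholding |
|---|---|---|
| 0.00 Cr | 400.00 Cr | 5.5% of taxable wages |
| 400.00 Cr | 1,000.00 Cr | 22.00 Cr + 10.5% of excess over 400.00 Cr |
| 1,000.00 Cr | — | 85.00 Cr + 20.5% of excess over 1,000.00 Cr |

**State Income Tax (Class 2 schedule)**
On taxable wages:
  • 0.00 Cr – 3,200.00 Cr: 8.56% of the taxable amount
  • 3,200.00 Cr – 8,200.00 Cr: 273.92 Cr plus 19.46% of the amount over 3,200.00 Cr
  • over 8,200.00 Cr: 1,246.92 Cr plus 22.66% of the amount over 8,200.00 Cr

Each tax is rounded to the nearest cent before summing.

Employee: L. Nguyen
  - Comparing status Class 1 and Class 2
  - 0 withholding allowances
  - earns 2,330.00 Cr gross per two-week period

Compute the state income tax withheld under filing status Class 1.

State Income Tax (Class 1): taxable = 2,330.00 Cr
  85.00 Cr + 20.5% × (2,330.00 Cr − 1,000.00 Cr) = 85.00 Cr + 20.5% × 1,330.00 Cr = 357.65 Cr

357.65 Cr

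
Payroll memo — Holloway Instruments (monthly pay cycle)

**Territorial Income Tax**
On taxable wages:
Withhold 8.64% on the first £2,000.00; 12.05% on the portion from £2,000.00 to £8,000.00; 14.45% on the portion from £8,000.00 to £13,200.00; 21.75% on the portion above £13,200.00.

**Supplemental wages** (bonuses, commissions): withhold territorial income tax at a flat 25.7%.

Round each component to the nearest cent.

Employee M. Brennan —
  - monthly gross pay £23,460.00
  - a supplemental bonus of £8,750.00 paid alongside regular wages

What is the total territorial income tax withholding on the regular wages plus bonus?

£6,127.50

Territorial Income Tax: taxable = £23,460.00
  £1,647.20 + 21.75% × (£23,460.00 − £13,200.00) = £1,647.20 + 21.75% × £10,260.00 = £3,878.75
Supplemental (25.7% flat on bonus): 25.7% × £8,750.00 = £2,248.75
Total territorial income tax: £3,878.75 + £2,248.75 = £6,127.50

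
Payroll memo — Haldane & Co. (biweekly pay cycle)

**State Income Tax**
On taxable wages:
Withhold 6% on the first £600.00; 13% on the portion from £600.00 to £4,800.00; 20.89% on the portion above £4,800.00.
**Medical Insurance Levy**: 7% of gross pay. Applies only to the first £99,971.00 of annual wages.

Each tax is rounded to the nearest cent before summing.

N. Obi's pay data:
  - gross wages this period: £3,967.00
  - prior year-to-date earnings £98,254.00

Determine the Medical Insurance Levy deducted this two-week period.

Medical Insurance Levy: cap £99,971.00 − YTD £98,254.00 = £1,717.00 subject; 7% × £1,717.00 = £120.19

£120.19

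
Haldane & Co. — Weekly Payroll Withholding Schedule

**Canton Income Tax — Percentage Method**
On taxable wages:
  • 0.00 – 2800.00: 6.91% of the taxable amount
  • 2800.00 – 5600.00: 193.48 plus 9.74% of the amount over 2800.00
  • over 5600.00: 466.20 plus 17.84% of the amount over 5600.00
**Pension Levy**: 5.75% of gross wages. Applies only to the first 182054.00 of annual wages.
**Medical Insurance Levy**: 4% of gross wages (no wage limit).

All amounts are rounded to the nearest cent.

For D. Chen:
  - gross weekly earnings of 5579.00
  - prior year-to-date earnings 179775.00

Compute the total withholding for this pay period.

Canton Income Tax: taxable = 5579.00
  193.48 + 9.74% × (5579.00 − 2800.00) = 193.48 + 9.74% × 2779.00 = 464.15
Pension Levy: cap 182054.00 − YTD 179775.00 = 2279.00 subject; 5.75% × 2279.00 = 131.04
Medical Insurance Levy: 4% × 5579.00 = 223.16
Total: 464.15 + 131.04 + 223.16 = 818.35

818.35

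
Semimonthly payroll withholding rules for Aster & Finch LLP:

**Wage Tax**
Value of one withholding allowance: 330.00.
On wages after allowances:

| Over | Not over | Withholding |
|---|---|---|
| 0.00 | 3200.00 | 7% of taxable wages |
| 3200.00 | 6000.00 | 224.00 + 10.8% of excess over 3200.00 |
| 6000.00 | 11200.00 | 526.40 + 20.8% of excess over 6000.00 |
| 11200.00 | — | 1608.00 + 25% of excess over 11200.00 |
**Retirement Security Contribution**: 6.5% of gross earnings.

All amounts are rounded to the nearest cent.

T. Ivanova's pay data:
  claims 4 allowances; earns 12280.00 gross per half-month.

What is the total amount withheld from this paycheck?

Wage Tax: taxable = 12280.00 − 4×330.00 = 10960.00
  526.40 + 20.8% × (10960.00 − 6000.00) = 526.40 + 20.8% × 4960.00 = 1558.08
Retirement Security Contribution: 6.5% × 12280.00 = 798.20
Total: 1558.08 + 798.20 = 2356.28

2356.28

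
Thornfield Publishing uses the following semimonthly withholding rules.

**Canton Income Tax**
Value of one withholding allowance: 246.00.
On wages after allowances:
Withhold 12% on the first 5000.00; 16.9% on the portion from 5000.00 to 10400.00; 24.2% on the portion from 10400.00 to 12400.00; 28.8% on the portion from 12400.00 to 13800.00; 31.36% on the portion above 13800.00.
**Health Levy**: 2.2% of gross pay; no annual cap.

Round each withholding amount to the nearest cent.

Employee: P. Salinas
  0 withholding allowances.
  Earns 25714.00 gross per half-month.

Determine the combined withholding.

Canton Income Tax: taxable = 25714.00
  2399.80 + 31.36% × (25714.00 − 13800.00) = 2399.80 + 31.36% × 11914.00 = 6136.03
Health Levy: 2.2% × 25714.00 = 565.71
Total: 6136.03 + 565.71 = 6701.74

6701.74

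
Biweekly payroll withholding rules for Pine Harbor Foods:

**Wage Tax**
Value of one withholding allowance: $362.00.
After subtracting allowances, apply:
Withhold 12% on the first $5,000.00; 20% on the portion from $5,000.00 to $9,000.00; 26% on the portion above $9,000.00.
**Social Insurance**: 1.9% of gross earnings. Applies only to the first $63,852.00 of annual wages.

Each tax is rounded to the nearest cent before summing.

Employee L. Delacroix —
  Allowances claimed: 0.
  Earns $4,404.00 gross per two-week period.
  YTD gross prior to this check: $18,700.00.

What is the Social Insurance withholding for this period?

$83.68

Social Insurance: 1.9% × $4,404.00 = $83.68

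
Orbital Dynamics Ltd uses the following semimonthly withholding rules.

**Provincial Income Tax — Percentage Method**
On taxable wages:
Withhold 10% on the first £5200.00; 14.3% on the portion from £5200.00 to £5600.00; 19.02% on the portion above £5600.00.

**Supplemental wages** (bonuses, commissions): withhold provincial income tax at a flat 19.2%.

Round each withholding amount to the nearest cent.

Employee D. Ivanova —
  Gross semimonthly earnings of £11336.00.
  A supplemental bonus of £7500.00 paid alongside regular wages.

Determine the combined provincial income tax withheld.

Provincial Income Tax: taxable = £11336.00
  £577.20 + 19.02% × (£11336.00 − £5600.00) = £577.20 + 19.02% × £5736.00 = £1668.19
Supplemental (19.2% flat on bonus): 19.2% × £7500.00 = £1440.00
Total provincial income tax: £1668.19 + £1440.00 = £3108.19

£3108.19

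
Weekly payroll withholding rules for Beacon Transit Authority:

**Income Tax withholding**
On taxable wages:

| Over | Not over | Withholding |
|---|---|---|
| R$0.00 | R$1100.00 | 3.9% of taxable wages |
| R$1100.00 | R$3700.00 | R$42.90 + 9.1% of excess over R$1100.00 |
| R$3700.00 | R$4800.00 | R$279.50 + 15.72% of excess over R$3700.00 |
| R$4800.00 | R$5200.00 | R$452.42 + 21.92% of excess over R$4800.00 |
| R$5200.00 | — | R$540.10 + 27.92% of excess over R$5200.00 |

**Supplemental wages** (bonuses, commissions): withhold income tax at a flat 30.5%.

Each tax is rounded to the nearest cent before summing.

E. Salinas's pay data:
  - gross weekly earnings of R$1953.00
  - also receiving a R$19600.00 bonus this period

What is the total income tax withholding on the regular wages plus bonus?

Income Tax: taxable = R$1953.00
  R$42.90 + 9.1% × (R$1953.00 − R$1100.00) = R$42.90 + 9.1% × R$853.00 = R$120.52
Supplemental (30.5% flat on bonus): 30.5% × R$19600.00 = R$5978.00
Total income tax: R$120.52 + R$5978.00 = R$6098.52

R$6098.52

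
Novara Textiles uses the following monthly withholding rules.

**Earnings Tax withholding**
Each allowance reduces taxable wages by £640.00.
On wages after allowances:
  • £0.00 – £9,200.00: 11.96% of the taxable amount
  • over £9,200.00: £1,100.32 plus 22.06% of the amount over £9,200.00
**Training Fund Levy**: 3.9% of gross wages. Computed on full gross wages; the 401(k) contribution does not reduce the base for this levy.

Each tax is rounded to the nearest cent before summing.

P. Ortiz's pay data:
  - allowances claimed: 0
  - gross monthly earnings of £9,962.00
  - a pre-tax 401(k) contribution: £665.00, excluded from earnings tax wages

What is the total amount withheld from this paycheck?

£1,510.24

Earnings Tax: taxable = £9,962.00 − £665.00 = £9,297.00
  £1,100.32 + 22.06% × (£9,297.00 − £9,200.00) = £1,100.32 + 22.06% × £97.00 = £1,121.72
Training Fund Levy: 3.9% × £9,962.00 = £388.52
Total: £1,121.72 + £388.52 = £1,510.24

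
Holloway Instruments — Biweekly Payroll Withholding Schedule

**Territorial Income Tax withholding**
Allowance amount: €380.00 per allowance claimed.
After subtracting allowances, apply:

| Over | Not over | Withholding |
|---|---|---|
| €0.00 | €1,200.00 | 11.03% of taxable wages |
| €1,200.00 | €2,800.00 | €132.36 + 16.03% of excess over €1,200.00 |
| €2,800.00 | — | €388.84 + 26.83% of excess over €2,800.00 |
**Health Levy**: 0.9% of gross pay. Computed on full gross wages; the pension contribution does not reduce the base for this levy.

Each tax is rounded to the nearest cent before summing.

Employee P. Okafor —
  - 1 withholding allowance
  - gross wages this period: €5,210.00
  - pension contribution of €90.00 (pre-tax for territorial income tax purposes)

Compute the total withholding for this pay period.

€956.23

Territorial Income Tax: taxable = €5,210.00 − €90.00 − 1×€380.00 = €4,740.00
  €388.84 + 26.83% × (€4,740.00 − €2,800.00) = €388.84 + 26.83% × €1,940.00 = €909.34
Health Levy: 0.9% × €5,210.00 = €46.89
Total: €909.34 + €46.89 = €956.23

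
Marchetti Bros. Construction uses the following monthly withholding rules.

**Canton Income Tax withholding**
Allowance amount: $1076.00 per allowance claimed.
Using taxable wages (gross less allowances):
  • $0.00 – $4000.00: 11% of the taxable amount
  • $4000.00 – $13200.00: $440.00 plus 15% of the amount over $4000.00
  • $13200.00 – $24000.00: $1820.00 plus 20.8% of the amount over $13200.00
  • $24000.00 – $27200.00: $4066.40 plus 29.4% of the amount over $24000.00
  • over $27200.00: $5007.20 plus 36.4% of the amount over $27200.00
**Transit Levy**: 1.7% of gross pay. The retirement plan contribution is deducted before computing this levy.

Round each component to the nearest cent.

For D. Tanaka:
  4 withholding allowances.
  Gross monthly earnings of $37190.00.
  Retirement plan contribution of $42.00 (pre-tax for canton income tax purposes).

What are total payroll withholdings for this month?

Canton Income Tax: taxable = $37190.00 − $42.00 − 4×$1076.00 = $32844.00
  $5007.20 + 36.4% × ($32844.00 − $27200.00) = $5007.20 + 36.4% × $5644.00 = $7061.62
Transit Levy: 1.7% × $37148.00 = $631.52
Total: $7061.62 + $631.52 = $7693.14

$7693.14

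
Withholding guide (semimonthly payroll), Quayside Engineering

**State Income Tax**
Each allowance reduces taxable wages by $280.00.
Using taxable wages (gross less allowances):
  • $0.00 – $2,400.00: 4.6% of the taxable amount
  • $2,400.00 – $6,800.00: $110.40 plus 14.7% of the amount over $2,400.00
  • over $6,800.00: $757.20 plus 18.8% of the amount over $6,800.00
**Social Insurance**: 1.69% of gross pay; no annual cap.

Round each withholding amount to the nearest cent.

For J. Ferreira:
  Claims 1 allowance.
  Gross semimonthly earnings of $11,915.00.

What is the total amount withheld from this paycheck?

State Income Tax: taxable = $11,915.00 − 1×$280.00 = $11,635.00
  $757.20 + 18.8% × ($11,635.00 − $6,800.00) = $757.20 + 18.8% × $4,835.00 = $1,666.18
Social Insurance: 1.69% × $11,915.00 = $201.36
Total: $1,666.18 + $201.36 = $1,867.54

$1,867.54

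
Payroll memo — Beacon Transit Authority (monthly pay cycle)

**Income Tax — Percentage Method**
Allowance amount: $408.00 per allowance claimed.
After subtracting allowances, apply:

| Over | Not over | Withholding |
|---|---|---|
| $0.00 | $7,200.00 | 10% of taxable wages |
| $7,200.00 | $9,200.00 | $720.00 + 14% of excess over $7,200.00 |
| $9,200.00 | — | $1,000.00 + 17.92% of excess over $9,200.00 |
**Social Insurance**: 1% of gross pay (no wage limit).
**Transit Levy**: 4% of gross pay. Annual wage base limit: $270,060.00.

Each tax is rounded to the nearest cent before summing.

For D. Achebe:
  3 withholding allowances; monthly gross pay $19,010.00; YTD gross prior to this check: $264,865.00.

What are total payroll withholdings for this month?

$2,936.51

Income Tax: taxable = $19,010.00 − 3×$408.00 = $17,786.00
  $1,000.00 + 17.92% × ($17,786.00 − $9,200.00) = $1,000.00 + 17.92% × $8,586.00 = $2,538.61
Social Insurance: 1% × $19,010.00 = $190.10
Transit Levy: cap $270,060.00 − YTD $264,865.00 = $5,195.00 subject; 4% × $5,195.00 = $207.80
Total: $2,538.61 + $190.10 + $207.80 = $2,936.51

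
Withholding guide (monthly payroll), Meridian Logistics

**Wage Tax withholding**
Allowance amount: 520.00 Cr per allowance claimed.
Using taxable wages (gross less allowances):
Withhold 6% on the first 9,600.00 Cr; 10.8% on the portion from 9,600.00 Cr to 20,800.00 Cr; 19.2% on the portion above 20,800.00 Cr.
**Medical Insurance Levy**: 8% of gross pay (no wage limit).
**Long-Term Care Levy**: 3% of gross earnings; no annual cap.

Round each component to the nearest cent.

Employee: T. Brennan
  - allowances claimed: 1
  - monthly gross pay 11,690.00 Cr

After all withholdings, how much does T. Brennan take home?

Wage Tax: taxable = 11,690.00 Cr − 1×520.00 Cr = 11,170.00 Cr
  576.00 Cr + 10.8% × (11,170.00 Cr − 9,600.00 Cr) = 576.00 Cr + 10.8% × 1,570.00 Cr = 745.56 Cr
Medical Insurance Levy: 8% × 11,690.00 Cr = 935.20 Cr
Long-Term Care Levy: 3% × 11,690.00 Cr = 350.70 Cr
Total withheld: 745.56 Cr + 935.20 Cr + 350.70 Cr = 2,031.46 Cr
Net pay: 11,690.00 Cr − 2,031.46 Cr = 9,658.54 Cr

9,658.54 Cr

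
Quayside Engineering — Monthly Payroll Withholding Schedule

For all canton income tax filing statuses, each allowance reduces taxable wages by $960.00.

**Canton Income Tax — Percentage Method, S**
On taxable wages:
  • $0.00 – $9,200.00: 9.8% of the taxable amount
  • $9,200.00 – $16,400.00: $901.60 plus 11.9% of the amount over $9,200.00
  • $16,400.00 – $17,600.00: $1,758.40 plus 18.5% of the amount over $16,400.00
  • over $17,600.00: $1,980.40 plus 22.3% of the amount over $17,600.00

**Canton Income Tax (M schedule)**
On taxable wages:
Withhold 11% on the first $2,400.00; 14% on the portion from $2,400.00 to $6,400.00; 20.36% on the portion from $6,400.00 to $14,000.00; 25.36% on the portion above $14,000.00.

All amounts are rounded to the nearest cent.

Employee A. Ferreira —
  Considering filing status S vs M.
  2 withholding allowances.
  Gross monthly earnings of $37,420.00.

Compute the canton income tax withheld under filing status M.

Canton Income Tax (M): taxable = $37,420.00 − 2×$960.00 = $35,500.00
  $2,371.36 + 25.36% × ($35,500.00 − $14,000.00) = $2,371.36 + 25.36% × $21,500.00 = $7,823.76

$7,823.76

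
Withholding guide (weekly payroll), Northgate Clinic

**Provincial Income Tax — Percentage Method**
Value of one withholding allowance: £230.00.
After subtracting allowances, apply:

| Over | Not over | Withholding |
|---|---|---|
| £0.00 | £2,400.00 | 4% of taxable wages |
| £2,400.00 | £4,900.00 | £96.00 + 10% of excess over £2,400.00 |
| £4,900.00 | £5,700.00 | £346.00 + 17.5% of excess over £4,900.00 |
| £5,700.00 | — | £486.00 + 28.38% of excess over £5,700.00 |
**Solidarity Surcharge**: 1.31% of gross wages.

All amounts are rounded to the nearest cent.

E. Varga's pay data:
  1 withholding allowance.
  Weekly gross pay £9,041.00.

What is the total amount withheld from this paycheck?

Provincial Income Tax: taxable = £9,041.00 − 1×£230.00 = £8,811.00
  £486.00 + 28.38% × (£8,811.00 − £5,700.00) = £486.00 + 28.38% × £3,111.00 = £1,368.90
Solidarity Surcharge: 1.31% × £9,041.00 = £118.44
Total: £1,368.90 + £118.44 = £1,487.34

£1,487.34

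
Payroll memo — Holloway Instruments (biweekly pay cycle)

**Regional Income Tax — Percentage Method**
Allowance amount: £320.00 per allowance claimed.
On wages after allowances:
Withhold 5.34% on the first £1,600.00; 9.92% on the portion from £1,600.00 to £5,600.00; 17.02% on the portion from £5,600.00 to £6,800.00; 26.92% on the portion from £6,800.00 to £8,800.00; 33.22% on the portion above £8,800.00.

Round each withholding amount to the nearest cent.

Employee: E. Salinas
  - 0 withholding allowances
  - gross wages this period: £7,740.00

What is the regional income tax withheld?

£939.53

Regional Income Tax: taxable = £7,740.00
  £686.48 + 26.92% × (£7,740.00 − £6,800.00) = £686.48 + 26.92% × £940.00 = £939.53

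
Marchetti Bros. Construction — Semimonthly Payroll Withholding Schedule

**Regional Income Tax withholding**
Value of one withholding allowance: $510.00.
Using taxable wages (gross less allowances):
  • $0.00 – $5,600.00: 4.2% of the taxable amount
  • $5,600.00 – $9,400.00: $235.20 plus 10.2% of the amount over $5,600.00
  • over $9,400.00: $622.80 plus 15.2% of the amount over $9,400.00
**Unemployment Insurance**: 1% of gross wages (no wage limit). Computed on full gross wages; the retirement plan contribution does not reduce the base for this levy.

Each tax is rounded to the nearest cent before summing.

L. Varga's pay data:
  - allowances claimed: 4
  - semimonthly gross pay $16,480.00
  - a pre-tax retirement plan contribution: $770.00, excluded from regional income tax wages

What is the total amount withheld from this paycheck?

Regional Income Tax: taxable = $16,480.00 − $770.00 − 4×$510.00 = $13,670.00
  $622.80 + 15.2% × ($13,670.00 − $9,400.00) = $622.80 + 15.2% × $4,270.00 = $1,271.84
Unemployment Insurance: 1% × $16,480.00 = $164.80
Total: $1,271.84 + $164.80 = $1,436.64

$1,436.64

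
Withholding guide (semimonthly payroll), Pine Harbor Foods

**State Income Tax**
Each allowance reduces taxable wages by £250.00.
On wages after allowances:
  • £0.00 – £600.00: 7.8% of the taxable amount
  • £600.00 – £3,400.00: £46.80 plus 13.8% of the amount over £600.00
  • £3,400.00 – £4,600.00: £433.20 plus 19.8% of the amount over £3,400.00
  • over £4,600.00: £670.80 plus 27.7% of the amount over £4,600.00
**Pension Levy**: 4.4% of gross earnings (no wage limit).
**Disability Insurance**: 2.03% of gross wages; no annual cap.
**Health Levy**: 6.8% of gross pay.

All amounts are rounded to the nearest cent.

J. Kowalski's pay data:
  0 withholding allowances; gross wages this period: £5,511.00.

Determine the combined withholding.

State Income Tax: taxable = £5,511.00
  £670.80 + 27.7% × (£5,511.00 − £4,600.00) = £670.80 + 27.7% × £911.00 = £923.15
Pension Levy: 4.4% × £5,511.00 = £242.48
Disability Insurance: 2.03% × £5,511.00 = £111.87
Health Levy: 6.8% × £5,511.00 = £374.75
Total: £923.15 + £242.48 + £111.87 + £374.75 = £1,652.25

£1,652.25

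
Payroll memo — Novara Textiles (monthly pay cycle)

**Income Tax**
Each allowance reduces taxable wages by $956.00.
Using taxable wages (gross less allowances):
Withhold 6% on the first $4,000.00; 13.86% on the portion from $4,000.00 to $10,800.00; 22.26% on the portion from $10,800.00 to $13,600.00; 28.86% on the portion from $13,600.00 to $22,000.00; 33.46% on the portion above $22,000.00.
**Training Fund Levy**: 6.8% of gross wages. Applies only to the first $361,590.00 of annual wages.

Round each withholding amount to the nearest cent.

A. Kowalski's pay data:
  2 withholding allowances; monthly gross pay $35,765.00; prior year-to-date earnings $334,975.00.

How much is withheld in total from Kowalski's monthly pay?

Income Tax: taxable = $35,765.00 − 2×$956.00 = $33,853.00
  $4,230.00 + 33.46% × ($33,853.00 − $22,000.00) = $4,230.00 + 33.46% × $11,853.00 = $8,196.01
Training Fund Levy: cap $361,590.00 − YTD $334,975.00 = $26,615.00 subject; 6.8% × $26,615.00 = $1,809.82
Total: $8,196.01 + $1,809.82 = $10,005.83

$10,005.83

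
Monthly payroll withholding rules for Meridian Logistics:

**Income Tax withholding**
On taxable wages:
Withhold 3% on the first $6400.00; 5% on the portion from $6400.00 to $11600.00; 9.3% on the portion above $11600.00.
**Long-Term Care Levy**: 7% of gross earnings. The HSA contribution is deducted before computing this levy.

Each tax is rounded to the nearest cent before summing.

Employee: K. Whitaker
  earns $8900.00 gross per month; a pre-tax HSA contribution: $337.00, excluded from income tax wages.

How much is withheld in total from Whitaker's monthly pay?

Income Tax: taxable = $8900.00 − $337.00 = $8563.00
  $192.00 + 5% × ($8563.00 − $6400.00) = $192.00 + 5% × $2163.00 = $300.15
Long-Term Care Levy: 7% × $8563.00 = $599.41
Total: $300.15 + $599.41 = $899.56

$899.56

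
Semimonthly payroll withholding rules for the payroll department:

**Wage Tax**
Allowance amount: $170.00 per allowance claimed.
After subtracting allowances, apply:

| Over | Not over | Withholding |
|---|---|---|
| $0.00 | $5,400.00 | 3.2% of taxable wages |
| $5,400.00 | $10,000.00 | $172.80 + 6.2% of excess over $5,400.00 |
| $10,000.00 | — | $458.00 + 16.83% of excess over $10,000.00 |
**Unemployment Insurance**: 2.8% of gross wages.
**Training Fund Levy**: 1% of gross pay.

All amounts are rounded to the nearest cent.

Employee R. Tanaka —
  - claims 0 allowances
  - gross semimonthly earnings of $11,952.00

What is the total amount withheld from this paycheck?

$1,240.70

Wage Tax: taxable = $11,952.00
  $458.00 + 16.83% × ($11,952.00 − $10,000.00) = $458.00 + 16.83% × $1,952.00 = $786.52
Unemployment Insurance: 2.8% × $11,952.00 = $334.66
Training Fund Levy: 1% × $11,952.00 = $119.52
Total: $786.52 + $334.66 + $119.52 = $1,240.70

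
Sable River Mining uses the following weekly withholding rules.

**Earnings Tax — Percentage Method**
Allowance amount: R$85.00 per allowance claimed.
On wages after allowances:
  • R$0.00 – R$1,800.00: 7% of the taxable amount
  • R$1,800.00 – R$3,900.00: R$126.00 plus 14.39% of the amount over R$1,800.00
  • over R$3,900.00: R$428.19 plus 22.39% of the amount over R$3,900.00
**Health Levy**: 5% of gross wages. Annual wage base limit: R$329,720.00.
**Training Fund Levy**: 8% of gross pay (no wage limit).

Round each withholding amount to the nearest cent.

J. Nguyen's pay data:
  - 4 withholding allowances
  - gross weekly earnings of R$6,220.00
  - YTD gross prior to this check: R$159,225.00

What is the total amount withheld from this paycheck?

R$1,680.11

Earnings Tax: taxable = R$6,220.00 − 4×R$85.00 = R$5,880.00
  R$428.19 + 22.39% × (R$5,880.00 − R$3,900.00) = R$428.19 + 22.39% × R$1,980.00 = R$871.51
Health Levy: 5% × R$6,220.00 = R$311.00
Training Fund Levy: 8% × R$6,220.00 = R$497.60
Total: R$871.51 + R$311.00 + R$497.60 = R$1,680.11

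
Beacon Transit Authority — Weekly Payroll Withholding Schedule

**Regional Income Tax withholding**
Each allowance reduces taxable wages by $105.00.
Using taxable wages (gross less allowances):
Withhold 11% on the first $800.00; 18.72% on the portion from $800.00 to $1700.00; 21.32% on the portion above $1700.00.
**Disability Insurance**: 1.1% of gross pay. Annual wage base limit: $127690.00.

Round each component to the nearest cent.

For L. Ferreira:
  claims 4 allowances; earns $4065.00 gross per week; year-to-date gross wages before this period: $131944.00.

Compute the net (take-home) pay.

Regional Income Tax: taxable = $4065.00 − 4×$105.00 = $3645.00
  $256.48 + 21.32% × ($3645.00 − $1700.00) = $256.48 + 21.32% × $1945.00 = $671.15
Disability Insurance: YTD $131944.00 ≥ cap $127690.00 → $0.00
Total withheld: $671.15 + $0.00 = $671.15
Net pay: $4065.00 − $671.15 = $3393.85

$3393.85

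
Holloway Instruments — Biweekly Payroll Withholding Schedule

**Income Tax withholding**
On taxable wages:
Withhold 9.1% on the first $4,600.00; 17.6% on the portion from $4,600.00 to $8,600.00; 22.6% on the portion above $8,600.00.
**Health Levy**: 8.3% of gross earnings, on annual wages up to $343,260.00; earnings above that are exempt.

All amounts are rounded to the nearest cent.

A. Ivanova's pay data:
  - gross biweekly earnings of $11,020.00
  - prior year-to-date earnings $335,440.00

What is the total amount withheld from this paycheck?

Income Tax: taxable = $11,020.00
  $1,122.60 + 22.6% × ($11,020.00 − $8,600.00) = $1,122.60 + 22.6% × $2,420.00 = $1,669.52
Health Levy: cap $343,260.00 − YTD $335,440.00 = $7,820.00 subject; 8.3% × $7,820.00 = $649.06
Total: $1,669.52 + $649.06 = $2,318.58

$2,318.58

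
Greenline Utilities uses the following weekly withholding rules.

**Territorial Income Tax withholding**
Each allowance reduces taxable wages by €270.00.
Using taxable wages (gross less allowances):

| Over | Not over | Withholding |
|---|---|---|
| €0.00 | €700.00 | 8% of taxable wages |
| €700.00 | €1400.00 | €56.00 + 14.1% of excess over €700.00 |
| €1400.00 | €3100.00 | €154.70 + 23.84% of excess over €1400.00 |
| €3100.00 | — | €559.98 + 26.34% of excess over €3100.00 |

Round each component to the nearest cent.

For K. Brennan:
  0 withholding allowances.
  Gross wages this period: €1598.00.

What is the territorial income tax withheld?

Territorial Income Tax: taxable = €1598.00
  €154.70 + 23.84% × (€1598.00 − €1400.00) = €154.70 + 23.84% × €198.00 = €201.90

€201.90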